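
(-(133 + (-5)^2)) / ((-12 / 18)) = 237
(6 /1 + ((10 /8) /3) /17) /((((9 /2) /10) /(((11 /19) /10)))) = 13519 /17442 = 0.78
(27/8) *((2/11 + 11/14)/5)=4023/6160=0.65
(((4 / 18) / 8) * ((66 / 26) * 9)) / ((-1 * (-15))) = 11 / 260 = 0.04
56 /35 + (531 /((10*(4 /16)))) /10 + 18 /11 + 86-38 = 19931 /275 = 72.48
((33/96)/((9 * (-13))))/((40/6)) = -11/24960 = -0.00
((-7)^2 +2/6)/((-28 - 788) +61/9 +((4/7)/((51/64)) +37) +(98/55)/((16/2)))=-11623920/181729561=-0.06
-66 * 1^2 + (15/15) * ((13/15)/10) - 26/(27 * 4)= -44654/675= -66.15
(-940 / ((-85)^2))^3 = -0.00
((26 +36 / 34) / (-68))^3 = -1520875 / 24137569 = -0.06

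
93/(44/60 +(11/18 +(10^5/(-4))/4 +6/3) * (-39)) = 310/812163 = 0.00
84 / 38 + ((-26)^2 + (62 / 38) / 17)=219093 / 323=678.31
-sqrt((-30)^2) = -30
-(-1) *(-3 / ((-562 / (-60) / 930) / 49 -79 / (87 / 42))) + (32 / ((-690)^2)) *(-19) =13926735065948 / 179966329780275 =0.08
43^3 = 79507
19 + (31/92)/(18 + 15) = 19.01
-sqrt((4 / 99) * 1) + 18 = 18- 2 * sqrt(11) / 33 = 17.80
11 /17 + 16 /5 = 327 /85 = 3.85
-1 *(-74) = 74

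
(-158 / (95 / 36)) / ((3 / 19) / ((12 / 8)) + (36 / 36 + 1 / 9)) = -6399 / 130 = -49.22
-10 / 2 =-5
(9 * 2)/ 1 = 18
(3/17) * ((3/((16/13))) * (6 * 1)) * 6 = 1053/68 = 15.49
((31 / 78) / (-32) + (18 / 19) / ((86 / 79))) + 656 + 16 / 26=1340740433 / 2039232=657.47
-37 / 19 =-1.95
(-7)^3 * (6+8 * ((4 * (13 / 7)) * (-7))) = 140630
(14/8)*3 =21/4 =5.25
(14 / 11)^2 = 196 / 121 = 1.62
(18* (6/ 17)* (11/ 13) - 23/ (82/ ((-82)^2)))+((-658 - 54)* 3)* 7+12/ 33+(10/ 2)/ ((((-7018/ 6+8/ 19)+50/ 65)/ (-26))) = -35429309380836/ 2104859471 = -16832.15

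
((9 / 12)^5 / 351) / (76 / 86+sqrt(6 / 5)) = -36765 / 25785344+16641 * sqrt(30) / 51570688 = 0.00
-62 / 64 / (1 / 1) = -31 / 32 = -0.97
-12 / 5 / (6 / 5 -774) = 1 / 322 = 0.00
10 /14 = 5 /7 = 0.71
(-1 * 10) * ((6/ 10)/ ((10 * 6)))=-1/ 10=-0.10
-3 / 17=-0.18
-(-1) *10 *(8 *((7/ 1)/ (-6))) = -280/ 3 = -93.33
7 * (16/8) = 14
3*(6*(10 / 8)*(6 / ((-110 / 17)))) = -459 / 22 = -20.86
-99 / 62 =-1.60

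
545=545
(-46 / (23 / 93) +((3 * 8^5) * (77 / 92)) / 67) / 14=802863 / 10787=74.43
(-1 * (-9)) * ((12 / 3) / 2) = 18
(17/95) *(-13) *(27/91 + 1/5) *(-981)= 3769002/3325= 1133.53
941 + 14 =955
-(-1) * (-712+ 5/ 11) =-7827/ 11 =-711.55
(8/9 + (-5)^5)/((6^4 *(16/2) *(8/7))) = -196819/746496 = -0.26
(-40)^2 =1600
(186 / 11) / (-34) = -93 / 187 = -0.50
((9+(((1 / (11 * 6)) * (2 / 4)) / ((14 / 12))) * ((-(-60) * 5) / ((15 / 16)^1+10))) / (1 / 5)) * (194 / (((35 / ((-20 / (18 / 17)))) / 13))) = -706992260 / 11319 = -62460.66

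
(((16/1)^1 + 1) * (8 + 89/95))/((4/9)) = 129897/380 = 341.83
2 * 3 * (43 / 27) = 86 / 9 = 9.56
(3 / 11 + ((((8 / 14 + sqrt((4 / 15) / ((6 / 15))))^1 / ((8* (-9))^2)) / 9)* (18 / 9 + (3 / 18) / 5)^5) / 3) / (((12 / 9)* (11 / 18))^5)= 7601366709* sqrt(6) / 32983244800000 + 482374120301397 / 634927462400000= 0.76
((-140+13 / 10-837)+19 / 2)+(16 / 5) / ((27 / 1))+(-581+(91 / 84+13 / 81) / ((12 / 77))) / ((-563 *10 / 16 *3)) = -792566269 / 820854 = -965.54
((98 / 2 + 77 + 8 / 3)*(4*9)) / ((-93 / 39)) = -60216 / 31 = -1942.45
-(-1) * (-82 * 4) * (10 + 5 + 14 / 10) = -26896 / 5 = -5379.20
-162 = -162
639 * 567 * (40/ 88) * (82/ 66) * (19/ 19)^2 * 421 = 10423141155/ 121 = 86141662.44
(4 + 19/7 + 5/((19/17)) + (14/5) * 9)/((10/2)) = 24198/3325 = 7.28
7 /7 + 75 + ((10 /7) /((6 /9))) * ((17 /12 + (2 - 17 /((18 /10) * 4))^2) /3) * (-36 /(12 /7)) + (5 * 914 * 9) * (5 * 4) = 355386007 /432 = 822652.79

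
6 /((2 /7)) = 21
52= 52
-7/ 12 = -0.58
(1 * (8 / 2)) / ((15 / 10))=8 / 3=2.67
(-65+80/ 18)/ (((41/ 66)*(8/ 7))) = -41965/ 492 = -85.29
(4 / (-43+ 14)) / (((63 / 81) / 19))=-684 / 203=-3.37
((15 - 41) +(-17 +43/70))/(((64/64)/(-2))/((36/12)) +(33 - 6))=-387/245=-1.58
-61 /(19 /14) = -44.95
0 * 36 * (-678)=0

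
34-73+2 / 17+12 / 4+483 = 7601 / 17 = 447.12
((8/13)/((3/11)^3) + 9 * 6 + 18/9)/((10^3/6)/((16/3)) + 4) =121216/49491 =2.45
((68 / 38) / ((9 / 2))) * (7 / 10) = 238 / 855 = 0.28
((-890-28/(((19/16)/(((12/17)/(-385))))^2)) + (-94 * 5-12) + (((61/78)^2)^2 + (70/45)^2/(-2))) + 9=-111524166802937510161/81772424486953200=-1363.84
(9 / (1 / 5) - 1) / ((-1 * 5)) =-44 / 5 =-8.80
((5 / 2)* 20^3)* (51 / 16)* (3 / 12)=31875 / 2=15937.50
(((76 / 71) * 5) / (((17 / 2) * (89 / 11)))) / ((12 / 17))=2090 / 18957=0.11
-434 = -434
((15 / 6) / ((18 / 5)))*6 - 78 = -443 / 6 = -73.83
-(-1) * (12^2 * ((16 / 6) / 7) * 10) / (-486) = -640 / 567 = -1.13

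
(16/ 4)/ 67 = 4/ 67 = 0.06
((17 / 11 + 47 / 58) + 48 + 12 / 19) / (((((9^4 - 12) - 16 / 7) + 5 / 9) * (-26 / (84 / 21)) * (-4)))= 38938347 / 130001516216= 0.00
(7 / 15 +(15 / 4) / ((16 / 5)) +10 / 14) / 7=15811 / 47040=0.34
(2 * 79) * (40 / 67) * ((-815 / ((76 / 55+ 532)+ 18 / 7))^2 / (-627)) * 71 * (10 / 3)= -10040594477375000 / 121951232296137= -82.33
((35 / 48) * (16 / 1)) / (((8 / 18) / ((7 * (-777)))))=-571095 / 4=-142773.75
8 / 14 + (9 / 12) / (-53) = 827 / 1484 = 0.56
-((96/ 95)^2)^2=-1.04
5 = 5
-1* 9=-9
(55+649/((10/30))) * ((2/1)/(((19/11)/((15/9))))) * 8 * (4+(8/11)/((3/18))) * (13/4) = 47887840/57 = 840137.54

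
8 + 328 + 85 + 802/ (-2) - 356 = -336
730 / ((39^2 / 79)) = 57670 / 1521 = 37.92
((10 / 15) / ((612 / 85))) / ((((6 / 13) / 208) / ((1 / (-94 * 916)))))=-845 / 1743606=-0.00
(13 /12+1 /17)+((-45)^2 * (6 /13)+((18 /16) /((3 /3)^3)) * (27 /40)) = 936.52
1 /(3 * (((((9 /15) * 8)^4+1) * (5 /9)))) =375 /332401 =0.00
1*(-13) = -13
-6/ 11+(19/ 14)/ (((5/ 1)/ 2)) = -1/ 385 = -0.00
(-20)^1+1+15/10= -35/2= -17.50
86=86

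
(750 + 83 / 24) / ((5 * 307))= 18083 / 36840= 0.49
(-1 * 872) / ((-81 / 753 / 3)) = 218872 / 9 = 24319.11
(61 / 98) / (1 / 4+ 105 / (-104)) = -3172 / 3871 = -0.82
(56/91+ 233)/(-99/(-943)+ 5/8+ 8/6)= 68733384/607061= 113.22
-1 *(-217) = 217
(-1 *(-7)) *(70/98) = 5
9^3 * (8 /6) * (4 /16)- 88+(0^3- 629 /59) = 8516 /59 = 144.34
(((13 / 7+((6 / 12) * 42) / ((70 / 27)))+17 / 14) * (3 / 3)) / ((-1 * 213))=-391 / 7455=-0.05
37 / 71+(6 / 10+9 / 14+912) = 4541407 / 4970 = 913.76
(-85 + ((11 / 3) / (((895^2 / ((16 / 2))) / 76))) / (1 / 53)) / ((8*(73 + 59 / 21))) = -1427348377 / 10201854400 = -0.14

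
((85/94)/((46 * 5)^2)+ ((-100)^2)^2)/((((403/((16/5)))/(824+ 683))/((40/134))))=1198993312000204952/3356629315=357201585.13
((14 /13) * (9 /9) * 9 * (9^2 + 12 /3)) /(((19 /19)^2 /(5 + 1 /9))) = 54740 /13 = 4210.77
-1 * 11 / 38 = -11 / 38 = -0.29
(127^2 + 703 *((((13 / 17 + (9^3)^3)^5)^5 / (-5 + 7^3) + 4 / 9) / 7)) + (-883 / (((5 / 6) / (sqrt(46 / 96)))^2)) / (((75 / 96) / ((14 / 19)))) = 15048916414043521684217730000000000000000000000000000000000000000000000000000000000000000000000000000000000000000000000000000000000000000000000000000000000000000000000000000000000000000000000000000000000000000000000.00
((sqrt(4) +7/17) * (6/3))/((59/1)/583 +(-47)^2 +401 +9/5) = 119515/64716382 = 0.00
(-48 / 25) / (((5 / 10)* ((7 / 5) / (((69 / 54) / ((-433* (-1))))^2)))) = -4232 / 177177105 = -0.00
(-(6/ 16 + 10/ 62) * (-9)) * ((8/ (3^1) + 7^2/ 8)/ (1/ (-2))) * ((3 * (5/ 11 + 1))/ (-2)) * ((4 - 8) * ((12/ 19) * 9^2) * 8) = -103366368/ 341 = -303127.18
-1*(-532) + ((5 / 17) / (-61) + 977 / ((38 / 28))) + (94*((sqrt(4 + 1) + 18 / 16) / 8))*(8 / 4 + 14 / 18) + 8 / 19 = 1175*sqrt(5) / 36 + 812728081 / 630496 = 1362.01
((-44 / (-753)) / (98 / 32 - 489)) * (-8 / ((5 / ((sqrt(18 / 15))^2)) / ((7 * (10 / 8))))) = 19712 / 9757625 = 0.00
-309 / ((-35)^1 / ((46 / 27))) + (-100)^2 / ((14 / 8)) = 1804738 / 315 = 5729.33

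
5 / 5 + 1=2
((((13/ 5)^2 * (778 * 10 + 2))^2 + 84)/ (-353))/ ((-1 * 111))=576546872488/ 8163125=70628.21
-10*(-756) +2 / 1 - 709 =6853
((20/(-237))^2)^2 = 0.00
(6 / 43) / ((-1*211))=-6 / 9073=-0.00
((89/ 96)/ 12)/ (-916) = -89/ 1055232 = -0.00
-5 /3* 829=-4145 /3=-1381.67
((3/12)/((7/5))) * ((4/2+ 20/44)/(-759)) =-45/77924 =-0.00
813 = 813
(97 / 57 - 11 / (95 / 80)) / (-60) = 431 / 3420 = 0.13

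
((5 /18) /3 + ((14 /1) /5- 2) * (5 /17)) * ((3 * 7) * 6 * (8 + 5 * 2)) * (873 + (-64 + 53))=10897404 /17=641023.76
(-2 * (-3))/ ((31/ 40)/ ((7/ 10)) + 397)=168/ 11147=0.02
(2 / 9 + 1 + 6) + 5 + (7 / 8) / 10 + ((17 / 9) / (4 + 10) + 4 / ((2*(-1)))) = 5849 / 560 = 10.44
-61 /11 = -5.55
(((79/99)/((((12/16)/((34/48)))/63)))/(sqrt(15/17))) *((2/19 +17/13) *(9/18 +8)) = 607.06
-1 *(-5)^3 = 125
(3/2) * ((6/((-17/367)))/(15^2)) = -367/425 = -0.86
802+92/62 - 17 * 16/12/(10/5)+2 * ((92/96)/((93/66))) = 147593/186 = 793.51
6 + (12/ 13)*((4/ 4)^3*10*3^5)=2249.08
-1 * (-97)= 97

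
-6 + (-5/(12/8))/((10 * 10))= -6.03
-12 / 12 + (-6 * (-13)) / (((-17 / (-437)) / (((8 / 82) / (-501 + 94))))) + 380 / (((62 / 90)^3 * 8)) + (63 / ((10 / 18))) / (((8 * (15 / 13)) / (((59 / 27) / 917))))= 31849278588076163 / 221418324531800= 143.84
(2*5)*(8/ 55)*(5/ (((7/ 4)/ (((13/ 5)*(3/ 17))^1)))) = 2496/ 1309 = 1.91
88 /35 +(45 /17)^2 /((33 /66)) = 167182 /10115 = 16.53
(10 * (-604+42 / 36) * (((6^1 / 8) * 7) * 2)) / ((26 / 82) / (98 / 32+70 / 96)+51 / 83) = -3015619495 / 33258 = -90673.51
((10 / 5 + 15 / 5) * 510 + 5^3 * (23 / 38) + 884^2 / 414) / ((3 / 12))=71002178 / 3933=18052.93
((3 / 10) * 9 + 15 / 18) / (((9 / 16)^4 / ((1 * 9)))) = 317.64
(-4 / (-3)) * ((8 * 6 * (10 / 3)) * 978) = 208640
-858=-858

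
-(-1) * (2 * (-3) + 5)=-1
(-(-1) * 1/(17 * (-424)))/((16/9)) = -9/115328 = -0.00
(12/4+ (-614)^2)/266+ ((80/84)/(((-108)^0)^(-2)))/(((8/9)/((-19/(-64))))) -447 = 16523623/17024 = 970.61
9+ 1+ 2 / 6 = 31 / 3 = 10.33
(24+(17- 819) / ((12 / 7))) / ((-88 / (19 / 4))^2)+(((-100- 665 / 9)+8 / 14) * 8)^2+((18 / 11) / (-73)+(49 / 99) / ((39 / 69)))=1794432562981321127 / 933388904448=1922491.85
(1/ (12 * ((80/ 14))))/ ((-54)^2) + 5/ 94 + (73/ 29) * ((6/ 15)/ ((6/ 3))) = 1061946757/ 1907763840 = 0.56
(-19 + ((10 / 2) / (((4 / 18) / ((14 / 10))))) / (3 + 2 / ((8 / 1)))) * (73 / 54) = -12.58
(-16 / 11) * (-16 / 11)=256 / 121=2.12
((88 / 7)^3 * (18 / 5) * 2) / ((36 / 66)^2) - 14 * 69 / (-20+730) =5854360283 / 121765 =48079.17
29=29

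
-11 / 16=-0.69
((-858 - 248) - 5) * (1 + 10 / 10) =-2222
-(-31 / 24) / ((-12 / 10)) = -155 / 144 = -1.08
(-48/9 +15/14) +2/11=-4.08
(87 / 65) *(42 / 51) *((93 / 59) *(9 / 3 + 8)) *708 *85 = 14952168 / 13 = 1150166.77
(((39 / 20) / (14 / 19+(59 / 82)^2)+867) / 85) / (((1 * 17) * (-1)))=-232012582 / 385995625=-0.60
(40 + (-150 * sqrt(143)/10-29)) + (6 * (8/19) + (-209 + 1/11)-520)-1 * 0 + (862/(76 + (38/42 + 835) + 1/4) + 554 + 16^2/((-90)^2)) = -15 * sqrt(143)-5201638402429/32427922725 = -339.78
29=29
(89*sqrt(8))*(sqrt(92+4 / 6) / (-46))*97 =-17266*sqrt(417) / 69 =-5109.88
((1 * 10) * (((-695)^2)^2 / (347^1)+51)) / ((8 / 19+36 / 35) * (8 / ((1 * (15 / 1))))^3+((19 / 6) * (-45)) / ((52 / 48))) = -34036745739924768750 / 664759154251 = -51201620.20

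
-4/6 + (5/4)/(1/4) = 13/3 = 4.33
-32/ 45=-0.71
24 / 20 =6 / 5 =1.20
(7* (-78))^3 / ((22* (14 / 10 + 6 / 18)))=-46953270 / 11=-4268479.09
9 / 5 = 1.80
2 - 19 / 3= -13 / 3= -4.33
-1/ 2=-0.50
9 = 9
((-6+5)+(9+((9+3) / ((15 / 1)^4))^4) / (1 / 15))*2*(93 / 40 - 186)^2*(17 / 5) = 36930497764014692005857901 / 1201354980468750000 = 30740703.93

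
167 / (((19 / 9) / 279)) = 419337 / 19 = 22070.37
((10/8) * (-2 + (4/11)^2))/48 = -565/11616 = -0.05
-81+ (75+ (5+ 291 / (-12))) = -101 / 4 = -25.25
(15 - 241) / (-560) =113 / 280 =0.40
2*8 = 16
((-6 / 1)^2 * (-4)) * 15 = -2160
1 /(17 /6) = 0.35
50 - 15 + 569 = 604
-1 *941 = -941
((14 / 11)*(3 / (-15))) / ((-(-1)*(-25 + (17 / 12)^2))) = 288 / 26015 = 0.01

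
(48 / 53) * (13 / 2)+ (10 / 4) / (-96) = 59639 / 10176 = 5.86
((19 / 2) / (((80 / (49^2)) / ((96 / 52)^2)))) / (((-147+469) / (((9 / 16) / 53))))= 527877 / 16480880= 0.03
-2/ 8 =-1/ 4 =-0.25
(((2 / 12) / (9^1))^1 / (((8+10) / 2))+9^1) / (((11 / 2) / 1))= 4375 / 2673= 1.64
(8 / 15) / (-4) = -2 / 15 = -0.13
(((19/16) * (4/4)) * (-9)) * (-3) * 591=18948.94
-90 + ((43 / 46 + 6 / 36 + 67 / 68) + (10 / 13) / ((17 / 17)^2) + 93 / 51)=-85.32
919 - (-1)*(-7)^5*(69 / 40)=-1122923 / 40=-28073.08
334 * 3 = 1002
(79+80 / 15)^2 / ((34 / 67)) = 4288603 / 306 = 14015.04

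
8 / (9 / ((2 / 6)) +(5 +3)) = 8 / 35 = 0.23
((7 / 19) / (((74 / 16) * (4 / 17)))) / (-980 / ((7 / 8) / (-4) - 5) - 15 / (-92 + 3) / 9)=10612182 / 5886890365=0.00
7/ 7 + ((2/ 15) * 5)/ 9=29/ 27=1.07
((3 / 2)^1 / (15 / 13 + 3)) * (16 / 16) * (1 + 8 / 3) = 143 / 108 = 1.32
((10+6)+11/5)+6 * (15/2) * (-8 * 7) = -2501.80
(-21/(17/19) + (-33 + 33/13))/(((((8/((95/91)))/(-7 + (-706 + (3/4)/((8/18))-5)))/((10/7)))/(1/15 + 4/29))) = 13275677435/9009728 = 1473.48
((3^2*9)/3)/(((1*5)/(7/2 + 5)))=459/10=45.90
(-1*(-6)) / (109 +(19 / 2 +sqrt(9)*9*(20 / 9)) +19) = 12 / 395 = 0.03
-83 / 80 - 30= -2483 / 80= -31.04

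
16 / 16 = 1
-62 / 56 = -31 / 28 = -1.11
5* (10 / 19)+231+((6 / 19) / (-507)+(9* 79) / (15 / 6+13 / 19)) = 177527667 / 388531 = 456.92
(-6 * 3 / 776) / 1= -9 / 388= -0.02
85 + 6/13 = 1111/13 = 85.46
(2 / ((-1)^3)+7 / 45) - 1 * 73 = -3368 / 45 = -74.84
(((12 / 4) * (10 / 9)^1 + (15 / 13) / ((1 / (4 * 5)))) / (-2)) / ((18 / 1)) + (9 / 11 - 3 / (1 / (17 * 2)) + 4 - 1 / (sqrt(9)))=-758677 / 7722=-98.25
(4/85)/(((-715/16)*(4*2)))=-8/60775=-0.00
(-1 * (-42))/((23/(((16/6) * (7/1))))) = 784/23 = 34.09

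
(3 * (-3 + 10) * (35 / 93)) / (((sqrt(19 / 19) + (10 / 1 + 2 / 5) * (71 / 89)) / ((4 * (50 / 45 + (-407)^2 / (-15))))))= -6191336620 / 164889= -37548.51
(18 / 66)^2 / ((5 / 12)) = 108 / 605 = 0.18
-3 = -3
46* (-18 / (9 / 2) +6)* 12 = 1104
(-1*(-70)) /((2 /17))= 595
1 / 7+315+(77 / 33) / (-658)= 622085 / 1974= 315.14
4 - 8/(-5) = 28/5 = 5.60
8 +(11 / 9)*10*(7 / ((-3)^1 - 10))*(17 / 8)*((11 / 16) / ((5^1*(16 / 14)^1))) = 378439 / 59904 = 6.32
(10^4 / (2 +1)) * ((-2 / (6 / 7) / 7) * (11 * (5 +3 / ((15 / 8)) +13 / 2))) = -1441000 / 9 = -160111.11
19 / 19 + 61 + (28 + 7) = 97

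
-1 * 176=-176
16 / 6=8 / 3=2.67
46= 46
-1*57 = -57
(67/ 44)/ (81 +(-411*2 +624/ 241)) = -16147/ 7830108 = -0.00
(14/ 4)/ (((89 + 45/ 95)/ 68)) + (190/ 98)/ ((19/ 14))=1431/ 350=4.09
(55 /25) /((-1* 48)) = -11 /240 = -0.05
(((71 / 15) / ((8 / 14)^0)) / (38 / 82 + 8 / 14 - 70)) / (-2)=20377 / 593790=0.03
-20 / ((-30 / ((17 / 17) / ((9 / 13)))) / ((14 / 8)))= 91 / 54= 1.69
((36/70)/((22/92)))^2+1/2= 1519393/296450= 5.13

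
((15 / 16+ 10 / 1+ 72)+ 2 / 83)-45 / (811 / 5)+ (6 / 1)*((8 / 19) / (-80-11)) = 153918352303 / 1862146832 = 82.66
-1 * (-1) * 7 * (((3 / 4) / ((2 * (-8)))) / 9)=-7 / 192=-0.04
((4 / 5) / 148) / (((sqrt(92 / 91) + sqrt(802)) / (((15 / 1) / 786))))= 91 / (9694 * (2 * sqrt(2093) + 91 * sqrt(802)))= 0.00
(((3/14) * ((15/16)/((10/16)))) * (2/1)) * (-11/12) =-33/56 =-0.59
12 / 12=1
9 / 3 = 3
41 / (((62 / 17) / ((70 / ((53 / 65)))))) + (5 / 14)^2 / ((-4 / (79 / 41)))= 50966692275 / 52812592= 965.05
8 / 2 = 4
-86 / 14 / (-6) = 1.02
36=36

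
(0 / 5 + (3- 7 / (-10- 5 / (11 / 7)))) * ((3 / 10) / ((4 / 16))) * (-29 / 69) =-1024 / 575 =-1.78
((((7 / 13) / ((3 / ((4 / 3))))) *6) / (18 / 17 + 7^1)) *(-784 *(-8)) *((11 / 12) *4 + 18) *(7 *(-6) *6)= -835932160 / 137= -6101694.60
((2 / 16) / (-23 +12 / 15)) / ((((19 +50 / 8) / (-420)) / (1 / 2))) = 175 / 3737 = 0.05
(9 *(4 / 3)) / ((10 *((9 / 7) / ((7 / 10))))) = 49 / 75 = 0.65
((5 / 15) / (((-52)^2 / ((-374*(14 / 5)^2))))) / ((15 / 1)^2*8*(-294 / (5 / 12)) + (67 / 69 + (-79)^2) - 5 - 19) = 210749 / 736894756000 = 0.00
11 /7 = 1.57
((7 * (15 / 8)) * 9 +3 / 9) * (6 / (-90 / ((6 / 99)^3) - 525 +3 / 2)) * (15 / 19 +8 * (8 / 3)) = -3585023 / 92297763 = -0.04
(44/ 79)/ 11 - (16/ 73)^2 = 1092/ 420991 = 0.00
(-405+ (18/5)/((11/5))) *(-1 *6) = 26622/11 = 2420.18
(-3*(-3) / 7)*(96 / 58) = 432 / 203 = 2.13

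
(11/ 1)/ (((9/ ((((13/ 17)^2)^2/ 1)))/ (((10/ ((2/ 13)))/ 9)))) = 3.02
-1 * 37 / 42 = -37 / 42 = -0.88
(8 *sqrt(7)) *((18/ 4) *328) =11808 *sqrt(7) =31241.03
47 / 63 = 0.75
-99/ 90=-11/ 10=-1.10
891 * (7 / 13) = 6237 / 13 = 479.77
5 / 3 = 1.67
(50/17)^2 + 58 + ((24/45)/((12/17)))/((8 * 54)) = 187231553/2809080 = 66.65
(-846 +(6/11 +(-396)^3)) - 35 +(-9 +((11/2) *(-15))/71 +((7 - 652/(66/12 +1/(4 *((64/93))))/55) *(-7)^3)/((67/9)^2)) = -3267934425013389353/52623694090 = -62100057.43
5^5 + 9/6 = 3126.50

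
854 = 854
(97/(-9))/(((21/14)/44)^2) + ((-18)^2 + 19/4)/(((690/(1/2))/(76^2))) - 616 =-15861011/1863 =-8513.69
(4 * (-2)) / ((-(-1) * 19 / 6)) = -48 / 19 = -2.53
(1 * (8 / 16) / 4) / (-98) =-1 / 784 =-0.00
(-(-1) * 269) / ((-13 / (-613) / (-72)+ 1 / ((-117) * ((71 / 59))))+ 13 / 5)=18263991720 / 176027063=103.76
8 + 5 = 13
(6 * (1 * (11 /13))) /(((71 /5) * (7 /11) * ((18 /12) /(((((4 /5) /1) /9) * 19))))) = 36784 /58149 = 0.63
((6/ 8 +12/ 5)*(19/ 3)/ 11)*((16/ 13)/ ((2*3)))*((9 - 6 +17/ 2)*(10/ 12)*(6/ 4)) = 3059/ 572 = 5.35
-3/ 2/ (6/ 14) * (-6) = 21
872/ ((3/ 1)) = 872/ 3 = 290.67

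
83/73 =1.14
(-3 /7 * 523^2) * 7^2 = -5744109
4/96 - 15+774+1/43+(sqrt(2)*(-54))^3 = 783355/1032 - 314928*sqrt(2) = -444616.38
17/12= 1.42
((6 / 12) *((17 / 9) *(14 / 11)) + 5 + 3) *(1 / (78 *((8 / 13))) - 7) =-305185 / 4752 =-64.22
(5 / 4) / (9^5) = 5 / 236196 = 0.00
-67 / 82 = -0.82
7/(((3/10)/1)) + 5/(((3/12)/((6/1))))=430/3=143.33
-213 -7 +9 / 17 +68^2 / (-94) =-214661 / 799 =-268.66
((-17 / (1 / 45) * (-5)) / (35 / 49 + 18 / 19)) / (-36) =-3325 / 52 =-63.94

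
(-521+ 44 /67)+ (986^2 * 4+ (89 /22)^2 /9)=3888265.48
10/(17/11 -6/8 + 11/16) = 1760/261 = 6.74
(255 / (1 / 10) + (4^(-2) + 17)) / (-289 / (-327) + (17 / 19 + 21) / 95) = 24242722155 / 10522832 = 2303.82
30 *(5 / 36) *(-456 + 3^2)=-3725 / 2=-1862.50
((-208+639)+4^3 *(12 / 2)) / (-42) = -815 / 42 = -19.40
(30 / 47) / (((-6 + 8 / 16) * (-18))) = 10 / 1551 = 0.01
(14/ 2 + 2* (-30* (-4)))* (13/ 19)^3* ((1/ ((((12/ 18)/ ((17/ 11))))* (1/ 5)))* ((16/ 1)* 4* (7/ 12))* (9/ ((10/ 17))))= 2080040508/ 3971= 523807.73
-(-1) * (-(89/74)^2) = -7921/5476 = -1.45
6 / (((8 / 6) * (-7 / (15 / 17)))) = -135 / 238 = -0.57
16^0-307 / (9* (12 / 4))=-280 / 27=-10.37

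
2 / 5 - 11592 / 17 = -57926 / 85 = -681.48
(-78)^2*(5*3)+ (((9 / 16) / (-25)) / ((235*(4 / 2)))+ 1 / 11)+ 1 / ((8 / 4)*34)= 3208340271317 / 35156000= 91260.11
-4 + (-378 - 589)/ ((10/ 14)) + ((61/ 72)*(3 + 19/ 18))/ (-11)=-96806249/ 71280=-1358.11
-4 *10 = -40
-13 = -13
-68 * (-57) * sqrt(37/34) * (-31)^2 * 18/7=1971972 * sqrt(1258)/7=9991783.72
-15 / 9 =-1.67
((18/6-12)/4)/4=-9/16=-0.56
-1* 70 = -70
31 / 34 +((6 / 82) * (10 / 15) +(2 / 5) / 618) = 2070149 / 2153730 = 0.96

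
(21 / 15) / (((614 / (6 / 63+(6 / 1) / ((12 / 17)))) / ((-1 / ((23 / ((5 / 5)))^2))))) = -361 / 9744180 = -0.00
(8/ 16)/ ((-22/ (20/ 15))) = -1/ 33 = -0.03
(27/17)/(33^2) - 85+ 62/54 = -83.85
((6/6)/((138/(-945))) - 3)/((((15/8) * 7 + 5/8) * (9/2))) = -0.16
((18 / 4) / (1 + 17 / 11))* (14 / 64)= 99 / 256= 0.39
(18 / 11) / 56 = 0.03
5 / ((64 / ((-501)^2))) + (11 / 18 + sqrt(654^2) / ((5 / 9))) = 59867321 / 2880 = 20787.26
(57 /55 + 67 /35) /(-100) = -284 /9625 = -0.03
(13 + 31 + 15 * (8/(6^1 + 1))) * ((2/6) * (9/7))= 1284/49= 26.20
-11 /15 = -0.73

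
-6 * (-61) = 366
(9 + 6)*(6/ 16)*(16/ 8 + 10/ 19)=270/ 19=14.21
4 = 4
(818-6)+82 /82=813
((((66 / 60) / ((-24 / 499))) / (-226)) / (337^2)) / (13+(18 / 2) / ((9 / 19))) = 5489 / 197119441920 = 0.00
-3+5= 2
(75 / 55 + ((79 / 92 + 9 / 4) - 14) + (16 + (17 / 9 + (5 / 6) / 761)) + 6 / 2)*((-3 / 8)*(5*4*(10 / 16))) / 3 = -492214675 / 27724752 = -17.75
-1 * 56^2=-3136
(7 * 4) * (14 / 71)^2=5488 / 5041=1.09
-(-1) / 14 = 1 / 14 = 0.07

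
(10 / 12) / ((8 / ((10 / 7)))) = 25 / 168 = 0.15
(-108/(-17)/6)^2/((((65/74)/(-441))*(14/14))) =-10573416/18785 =-562.86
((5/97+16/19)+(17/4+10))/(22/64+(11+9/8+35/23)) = 20541576/18977371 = 1.08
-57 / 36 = -19 / 12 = -1.58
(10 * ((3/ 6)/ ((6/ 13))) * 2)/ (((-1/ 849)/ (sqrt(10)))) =-18395 * sqrt(10) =-58170.10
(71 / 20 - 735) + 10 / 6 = -729.78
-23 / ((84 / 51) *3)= -391 / 84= -4.65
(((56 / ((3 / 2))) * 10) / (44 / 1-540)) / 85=-14 / 1581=-0.01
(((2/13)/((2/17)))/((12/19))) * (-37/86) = -11951/13416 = -0.89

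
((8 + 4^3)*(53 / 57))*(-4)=-5088 / 19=-267.79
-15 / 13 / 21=-5 / 91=-0.05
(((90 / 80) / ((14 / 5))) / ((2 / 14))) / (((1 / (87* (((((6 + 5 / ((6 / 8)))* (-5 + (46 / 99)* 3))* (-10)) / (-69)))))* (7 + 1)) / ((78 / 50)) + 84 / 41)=524224155 / 380214176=1.38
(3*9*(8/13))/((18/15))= 180/13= 13.85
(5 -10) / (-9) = 5 / 9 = 0.56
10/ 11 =0.91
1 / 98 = 0.01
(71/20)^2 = 5041/400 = 12.60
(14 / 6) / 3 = 7 / 9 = 0.78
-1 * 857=-857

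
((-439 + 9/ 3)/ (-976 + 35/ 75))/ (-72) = -545/ 87798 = -0.01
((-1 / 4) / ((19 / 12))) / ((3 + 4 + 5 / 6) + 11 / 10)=-45 / 2546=-0.02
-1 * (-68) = 68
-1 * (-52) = 52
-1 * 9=-9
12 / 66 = 2 / 11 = 0.18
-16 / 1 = -16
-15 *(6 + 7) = -195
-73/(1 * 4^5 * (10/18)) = -657/5120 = -0.13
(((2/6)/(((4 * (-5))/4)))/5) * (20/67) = -4/1005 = -0.00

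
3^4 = 81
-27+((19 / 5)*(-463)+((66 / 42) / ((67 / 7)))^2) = -40095143 / 22445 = -1786.37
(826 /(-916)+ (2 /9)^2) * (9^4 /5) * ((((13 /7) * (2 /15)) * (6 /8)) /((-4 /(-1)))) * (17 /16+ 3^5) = -26004889053 /2051840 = -12673.94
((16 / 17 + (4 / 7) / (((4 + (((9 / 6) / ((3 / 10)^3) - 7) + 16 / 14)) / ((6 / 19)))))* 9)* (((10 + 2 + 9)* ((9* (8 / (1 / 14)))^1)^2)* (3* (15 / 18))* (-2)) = -58294477301760 / 64277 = -906925919.10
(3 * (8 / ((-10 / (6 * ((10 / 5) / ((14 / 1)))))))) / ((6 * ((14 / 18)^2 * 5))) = -972 / 8575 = -0.11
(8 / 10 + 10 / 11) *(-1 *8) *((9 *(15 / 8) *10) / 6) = -4230 / 11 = -384.55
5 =5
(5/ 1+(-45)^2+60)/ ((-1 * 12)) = -1045/ 6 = -174.17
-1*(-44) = 44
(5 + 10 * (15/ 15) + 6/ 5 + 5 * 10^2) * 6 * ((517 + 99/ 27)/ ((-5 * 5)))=-8063044/ 125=-64504.35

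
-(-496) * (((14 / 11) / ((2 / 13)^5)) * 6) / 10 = 241711743 / 55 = 4394758.96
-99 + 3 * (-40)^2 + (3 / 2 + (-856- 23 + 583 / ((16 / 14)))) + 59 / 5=173817 / 40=4345.42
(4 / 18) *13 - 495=-4429 / 9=-492.11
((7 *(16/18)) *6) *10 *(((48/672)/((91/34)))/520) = 68/3549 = 0.02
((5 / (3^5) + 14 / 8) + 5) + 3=9497 / 972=9.77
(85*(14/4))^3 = 210644875/8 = 26330609.38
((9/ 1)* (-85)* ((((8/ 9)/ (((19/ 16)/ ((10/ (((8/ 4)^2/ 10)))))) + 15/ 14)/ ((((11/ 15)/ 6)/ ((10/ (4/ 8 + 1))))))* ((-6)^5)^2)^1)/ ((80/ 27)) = -24648131543328000/ 1463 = -16847663392568.69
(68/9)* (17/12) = 10.70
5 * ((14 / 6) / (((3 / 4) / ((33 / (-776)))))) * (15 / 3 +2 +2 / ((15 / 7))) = -9163 / 1746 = -5.25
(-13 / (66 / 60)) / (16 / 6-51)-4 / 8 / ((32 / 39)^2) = -325455 / 653312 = -0.50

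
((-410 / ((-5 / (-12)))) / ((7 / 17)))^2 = 279825984 / 49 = 5710734.37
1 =1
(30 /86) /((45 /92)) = 92 /129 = 0.71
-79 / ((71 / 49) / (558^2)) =-1205290044 / 71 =-16975916.11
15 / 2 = 7.50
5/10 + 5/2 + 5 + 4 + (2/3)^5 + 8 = 4892/243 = 20.13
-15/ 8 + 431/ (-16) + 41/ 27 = -11791/ 432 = -27.29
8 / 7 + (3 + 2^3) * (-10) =-762 / 7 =-108.86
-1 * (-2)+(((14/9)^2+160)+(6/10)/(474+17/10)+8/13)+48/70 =29054274124/175319235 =165.72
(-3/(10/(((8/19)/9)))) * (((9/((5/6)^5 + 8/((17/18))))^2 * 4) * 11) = -83039892553728/130684060660295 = -0.64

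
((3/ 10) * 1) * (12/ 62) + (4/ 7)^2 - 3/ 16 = 23951/ 121520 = 0.20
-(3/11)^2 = -9/121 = -0.07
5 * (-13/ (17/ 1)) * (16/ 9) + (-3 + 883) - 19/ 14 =1867493/ 2142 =871.85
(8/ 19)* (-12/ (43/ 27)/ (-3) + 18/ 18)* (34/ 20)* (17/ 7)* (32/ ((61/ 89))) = 497135488/ 1744295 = 285.01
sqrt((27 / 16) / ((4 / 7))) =3 * sqrt(21) / 8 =1.72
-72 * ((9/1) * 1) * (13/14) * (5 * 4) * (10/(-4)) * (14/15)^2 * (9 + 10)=497952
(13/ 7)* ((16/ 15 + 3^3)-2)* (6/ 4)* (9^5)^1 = 300146067/ 70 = 4287800.96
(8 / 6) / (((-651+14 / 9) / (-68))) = 816 / 5845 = 0.14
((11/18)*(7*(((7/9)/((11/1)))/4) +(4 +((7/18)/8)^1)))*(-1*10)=-11015/432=-25.50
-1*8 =-8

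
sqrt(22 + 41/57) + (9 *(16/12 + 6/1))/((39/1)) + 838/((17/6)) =sqrt(73815)/57 + 65738/221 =302.22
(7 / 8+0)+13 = 111 / 8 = 13.88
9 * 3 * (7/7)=27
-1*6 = -6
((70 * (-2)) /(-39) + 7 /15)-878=-170419 /195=-873.94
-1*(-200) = 200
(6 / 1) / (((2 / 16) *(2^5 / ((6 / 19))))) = 9 / 19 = 0.47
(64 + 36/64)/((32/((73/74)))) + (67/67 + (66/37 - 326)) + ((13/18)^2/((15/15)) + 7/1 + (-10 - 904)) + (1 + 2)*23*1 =-3555980063/3068928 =-1158.70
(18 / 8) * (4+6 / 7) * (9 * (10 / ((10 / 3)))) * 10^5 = 206550000 / 7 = 29507142.86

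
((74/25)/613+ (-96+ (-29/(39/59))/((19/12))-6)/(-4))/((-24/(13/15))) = -27280859/23294000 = -1.17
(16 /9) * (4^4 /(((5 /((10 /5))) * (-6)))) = -4096 /135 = -30.34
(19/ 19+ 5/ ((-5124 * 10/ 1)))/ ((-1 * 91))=-10247/ 932568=-0.01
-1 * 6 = -6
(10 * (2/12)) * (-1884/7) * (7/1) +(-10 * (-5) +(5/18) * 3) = -18535/6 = -3089.17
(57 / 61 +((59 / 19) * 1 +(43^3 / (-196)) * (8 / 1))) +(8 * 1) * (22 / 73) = -13426954768 / 4145743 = -3238.73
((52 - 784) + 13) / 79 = -719 / 79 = -9.10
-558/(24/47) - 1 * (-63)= -4119/4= -1029.75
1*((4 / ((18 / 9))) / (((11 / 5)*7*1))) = 10 / 77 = 0.13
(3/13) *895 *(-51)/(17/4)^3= -515520/3757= -137.22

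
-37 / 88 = -0.42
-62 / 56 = -31 / 28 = -1.11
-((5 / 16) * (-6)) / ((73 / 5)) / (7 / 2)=75 / 2044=0.04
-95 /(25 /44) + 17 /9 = -7439 /45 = -165.31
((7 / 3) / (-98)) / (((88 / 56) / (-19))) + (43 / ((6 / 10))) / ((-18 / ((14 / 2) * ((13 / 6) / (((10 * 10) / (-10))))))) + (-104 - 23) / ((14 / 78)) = -34989319 / 49896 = -701.24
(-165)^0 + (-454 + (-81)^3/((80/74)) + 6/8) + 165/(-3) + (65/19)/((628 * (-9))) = -528445797779/1073880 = -492090.18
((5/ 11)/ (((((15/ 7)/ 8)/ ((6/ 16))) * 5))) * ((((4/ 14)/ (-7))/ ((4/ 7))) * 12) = -6/ 55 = -0.11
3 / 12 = 1 / 4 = 0.25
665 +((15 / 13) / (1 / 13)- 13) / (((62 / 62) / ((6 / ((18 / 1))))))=1997 / 3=665.67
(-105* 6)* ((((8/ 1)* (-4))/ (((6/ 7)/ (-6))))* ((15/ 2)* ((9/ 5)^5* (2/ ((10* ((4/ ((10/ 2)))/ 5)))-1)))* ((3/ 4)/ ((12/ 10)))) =-3124873.08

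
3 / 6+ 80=161 / 2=80.50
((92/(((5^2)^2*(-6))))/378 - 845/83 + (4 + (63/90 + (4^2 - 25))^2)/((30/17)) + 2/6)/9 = 7401960883/2117745000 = 3.50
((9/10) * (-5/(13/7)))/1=-63/26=-2.42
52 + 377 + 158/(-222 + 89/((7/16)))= 27332/65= 420.49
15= 15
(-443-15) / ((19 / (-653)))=299074 / 19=15740.74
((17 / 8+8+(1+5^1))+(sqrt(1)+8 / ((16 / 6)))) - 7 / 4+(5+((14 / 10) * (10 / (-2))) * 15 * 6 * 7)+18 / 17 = -596437 / 136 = -4385.57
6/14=3/7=0.43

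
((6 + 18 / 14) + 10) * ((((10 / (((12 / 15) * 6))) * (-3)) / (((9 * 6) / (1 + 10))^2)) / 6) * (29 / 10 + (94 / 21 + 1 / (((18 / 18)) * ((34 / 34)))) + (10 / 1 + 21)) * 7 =-605332145 / 2939328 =-205.94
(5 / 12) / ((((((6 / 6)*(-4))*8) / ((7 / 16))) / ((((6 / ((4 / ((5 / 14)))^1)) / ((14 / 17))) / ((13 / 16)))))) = -425 / 93184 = -0.00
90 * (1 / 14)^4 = 45 / 19208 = 0.00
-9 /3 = -3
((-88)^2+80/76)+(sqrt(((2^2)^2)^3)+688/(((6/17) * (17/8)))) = 497404/57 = 8726.39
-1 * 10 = -10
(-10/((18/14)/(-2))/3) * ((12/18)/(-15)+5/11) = 5684/2673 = 2.13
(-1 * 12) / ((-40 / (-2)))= -3 / 5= -0.60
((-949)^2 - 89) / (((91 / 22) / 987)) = 2793388224 / 13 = 214876017.23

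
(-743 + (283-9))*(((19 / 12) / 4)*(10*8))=-44555 / 3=-14851.67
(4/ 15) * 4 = 16/ 15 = 1.07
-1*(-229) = 229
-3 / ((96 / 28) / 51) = -357 / 8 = -44.62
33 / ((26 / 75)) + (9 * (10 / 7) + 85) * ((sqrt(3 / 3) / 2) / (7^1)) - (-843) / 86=111.98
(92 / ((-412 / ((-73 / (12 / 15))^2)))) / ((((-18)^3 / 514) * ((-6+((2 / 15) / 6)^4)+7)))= 4429647984375 / 27031326592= 163.87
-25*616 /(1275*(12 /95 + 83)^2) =-5559400 /3180493059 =-0.00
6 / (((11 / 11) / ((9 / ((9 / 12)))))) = 72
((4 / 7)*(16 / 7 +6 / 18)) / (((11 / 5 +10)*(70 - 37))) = 100 / 26901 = 0.00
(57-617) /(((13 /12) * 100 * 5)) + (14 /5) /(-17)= -6622 /5525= -1.20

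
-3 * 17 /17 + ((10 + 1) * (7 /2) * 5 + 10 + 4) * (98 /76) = 20009 /76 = 263.28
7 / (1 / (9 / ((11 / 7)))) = 441 / 11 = 40.09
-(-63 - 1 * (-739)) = -676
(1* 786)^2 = 617796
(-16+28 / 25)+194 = 4478 / 25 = 179.12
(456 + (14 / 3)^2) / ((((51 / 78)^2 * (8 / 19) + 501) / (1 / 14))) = 6903650 / 101385207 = 0.07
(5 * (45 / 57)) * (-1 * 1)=-75 / 19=-3.95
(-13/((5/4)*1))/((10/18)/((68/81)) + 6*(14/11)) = -38896/31035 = -1.25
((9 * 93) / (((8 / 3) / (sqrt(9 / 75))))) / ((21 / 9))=7533 * sqrt(3) / 280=46.60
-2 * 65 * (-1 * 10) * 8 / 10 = 1040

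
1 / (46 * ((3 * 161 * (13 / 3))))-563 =-54204513 / 96278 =-563.00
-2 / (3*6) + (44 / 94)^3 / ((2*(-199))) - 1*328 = -61011322397 / 185946993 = -328.11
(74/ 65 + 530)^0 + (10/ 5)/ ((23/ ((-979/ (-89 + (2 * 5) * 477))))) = 105705/ 107663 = 0.98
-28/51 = -0.55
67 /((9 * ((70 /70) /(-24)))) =-536 /3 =-178.67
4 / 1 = 4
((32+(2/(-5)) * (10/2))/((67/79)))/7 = 2370/469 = 5.05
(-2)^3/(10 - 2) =-1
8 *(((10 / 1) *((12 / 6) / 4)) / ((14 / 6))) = 120 / 7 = 17.14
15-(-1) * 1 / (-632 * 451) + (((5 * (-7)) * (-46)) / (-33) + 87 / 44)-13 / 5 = -147121873 / 4275480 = -34.41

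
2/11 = 0.18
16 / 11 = 1.45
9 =9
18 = 18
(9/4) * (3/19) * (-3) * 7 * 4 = -567/19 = -29.84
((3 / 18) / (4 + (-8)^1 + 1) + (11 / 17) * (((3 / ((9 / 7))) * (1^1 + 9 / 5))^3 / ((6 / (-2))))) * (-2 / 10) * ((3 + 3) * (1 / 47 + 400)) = 43295254061 / 1498125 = 28899.63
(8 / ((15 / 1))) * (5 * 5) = 13.33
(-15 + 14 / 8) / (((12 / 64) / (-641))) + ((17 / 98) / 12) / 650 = 11541760539 / 254800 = 45297.33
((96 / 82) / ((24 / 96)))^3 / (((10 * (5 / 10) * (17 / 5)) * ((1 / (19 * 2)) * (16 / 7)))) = 117669888 / 1171657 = 100.43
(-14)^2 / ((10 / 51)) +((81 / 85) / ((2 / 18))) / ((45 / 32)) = 427422 / 425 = 1005.70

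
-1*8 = -8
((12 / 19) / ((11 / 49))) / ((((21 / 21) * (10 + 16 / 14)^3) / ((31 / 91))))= 74431 / 107446482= 0.00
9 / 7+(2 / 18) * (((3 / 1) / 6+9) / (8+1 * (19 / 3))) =2455 / 1806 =1.36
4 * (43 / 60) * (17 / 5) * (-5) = -731 / 15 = -48.73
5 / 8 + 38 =309 / 8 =38.62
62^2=3844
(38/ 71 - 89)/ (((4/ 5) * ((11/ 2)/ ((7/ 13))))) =-19985/ 1846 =-10.83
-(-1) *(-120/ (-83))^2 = 2.09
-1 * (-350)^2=-122500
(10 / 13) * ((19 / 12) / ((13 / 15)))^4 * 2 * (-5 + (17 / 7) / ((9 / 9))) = -3665278125 / 83169632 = -44.07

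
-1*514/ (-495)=514/ 495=1.04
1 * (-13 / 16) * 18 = -117 / 8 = -14.62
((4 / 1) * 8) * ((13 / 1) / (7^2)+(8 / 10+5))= 47552 / 245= 194.09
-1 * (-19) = 19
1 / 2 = 0.50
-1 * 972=-972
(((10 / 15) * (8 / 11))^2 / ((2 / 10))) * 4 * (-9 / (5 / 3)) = -3072 / 121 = -25.39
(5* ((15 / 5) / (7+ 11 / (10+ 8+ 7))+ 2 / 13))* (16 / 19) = 17960 / 7657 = 2.35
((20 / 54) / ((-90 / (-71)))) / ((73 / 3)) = 71 / 5913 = 0.01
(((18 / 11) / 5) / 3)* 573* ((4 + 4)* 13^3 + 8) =1099159.85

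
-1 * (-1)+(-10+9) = 0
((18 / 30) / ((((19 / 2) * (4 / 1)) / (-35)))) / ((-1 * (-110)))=-21 / 4180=-0.01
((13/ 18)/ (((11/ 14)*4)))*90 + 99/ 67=32663/ 1474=22.16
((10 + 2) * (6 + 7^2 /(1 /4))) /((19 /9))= 21816 /19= 1148.21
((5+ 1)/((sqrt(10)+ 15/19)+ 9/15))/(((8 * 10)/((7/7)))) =-1881/145652+ 5415 * sqrt(10)/582608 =0.02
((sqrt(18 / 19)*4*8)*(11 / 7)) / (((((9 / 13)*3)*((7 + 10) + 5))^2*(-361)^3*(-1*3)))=1352*sqrt(38) / 50175702325287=0.00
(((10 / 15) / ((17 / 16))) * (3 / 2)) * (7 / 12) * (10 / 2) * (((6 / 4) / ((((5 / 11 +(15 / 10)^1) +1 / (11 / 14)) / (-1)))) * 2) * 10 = -30800 / 1207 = -25.52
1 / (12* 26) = 1 / 312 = 0.00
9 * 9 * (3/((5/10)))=486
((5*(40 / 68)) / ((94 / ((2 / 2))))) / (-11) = -25 / 8789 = -0.00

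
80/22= 40/11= 3.64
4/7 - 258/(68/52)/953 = 41326/113407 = 0.36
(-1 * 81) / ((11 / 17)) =-1377 / 11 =-125.18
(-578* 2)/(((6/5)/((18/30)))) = -578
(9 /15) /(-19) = -3 /95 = -0.03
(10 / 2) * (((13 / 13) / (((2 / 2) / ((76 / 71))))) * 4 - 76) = -25460 / 71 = -358.59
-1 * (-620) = 620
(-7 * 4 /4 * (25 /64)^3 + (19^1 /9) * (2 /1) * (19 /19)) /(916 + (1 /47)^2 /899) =17827536138427 /4291739100905472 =0.00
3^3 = 27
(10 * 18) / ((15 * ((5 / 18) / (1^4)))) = 216 / 5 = 43.20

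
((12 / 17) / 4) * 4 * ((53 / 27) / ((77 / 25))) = 5300 / 11781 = 0.45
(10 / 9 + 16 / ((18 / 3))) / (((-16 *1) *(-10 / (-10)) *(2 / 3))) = -17 / 48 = -0.35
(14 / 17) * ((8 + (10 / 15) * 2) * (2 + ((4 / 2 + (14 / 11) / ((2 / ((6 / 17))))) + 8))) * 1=298704 / 3179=93.96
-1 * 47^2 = -2209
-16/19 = -0.84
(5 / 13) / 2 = 5 / 26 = 0.19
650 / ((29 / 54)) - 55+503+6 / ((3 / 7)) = 1672.34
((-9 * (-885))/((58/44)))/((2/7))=613305/29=21148.45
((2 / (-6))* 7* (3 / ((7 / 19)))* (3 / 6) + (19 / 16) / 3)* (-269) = 117553 / 48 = 2449.02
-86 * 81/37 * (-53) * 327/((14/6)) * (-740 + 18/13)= -3477683451276/3367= -1032873017.90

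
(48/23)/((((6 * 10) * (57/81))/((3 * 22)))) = 7128/2185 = 3.26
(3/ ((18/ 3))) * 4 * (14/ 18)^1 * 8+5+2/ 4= 323/ 18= 17.94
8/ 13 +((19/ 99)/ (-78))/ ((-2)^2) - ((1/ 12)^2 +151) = -9290627/ 61776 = -150.39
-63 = -63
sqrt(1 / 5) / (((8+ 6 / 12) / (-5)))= -2 * sqrt(5) / 17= -0.26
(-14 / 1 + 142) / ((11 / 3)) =384 / 11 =34.91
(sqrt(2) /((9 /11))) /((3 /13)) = 143 * sqrt(2) /27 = 7.49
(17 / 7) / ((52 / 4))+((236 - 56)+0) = 180.19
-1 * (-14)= 14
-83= -83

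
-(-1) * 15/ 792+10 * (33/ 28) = 21815/ 1848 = 11.80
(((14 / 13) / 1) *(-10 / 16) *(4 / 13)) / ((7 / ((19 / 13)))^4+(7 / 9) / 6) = -35186670 / 89424180547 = -0.00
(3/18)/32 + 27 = 5185/192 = 27.01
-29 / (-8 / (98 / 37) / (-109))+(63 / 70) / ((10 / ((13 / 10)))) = -1046.43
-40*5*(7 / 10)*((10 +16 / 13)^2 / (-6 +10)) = -746060 / 169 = -4414.56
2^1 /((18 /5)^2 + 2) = 25 /187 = 0.13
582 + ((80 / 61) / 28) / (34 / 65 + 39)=638433766 / 1096963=582.00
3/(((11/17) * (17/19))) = 57/11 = 5.18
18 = 18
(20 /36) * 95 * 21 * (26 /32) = 43225 /48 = 900.52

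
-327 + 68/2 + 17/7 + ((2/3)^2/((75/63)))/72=-2745851/9450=-290.57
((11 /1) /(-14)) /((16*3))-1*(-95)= 63829 /672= 94.98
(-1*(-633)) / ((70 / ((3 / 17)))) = 1899 / 1190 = 1.60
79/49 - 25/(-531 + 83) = 5231/3136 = 1.67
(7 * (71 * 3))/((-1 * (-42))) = 71/2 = 35.50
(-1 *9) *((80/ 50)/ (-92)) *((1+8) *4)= 5.63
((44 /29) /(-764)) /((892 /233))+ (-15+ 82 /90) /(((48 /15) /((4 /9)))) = -783322501 /400203828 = -1.96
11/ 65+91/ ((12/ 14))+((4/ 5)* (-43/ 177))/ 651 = 1592855167/ 14979510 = 106.34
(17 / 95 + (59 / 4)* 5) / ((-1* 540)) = -28093 / 205200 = -0.14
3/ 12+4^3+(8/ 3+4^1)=851/ 12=70.92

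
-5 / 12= -0.42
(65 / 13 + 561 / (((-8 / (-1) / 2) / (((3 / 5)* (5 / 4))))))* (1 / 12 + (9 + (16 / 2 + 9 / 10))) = 1902277 / 960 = 1981.54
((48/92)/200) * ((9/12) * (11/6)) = 33/9200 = 0.00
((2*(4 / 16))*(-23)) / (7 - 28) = 23 / 42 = 0.55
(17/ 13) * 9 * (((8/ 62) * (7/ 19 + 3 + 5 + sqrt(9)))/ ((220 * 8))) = 4131/ 421135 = 0.01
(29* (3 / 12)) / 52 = 29 / 208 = 0.14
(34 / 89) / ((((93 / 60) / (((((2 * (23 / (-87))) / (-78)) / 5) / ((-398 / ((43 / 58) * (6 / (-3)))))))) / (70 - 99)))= -67252 / 1862896113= -0.00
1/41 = 0.02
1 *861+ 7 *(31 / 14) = 1753 / 2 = 876.50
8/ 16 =1/ 2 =0.50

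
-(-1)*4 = 4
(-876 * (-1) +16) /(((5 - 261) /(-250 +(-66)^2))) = -457819 /32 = -14306.84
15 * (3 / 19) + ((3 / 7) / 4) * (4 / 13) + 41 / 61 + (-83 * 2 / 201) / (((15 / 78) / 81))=-344.78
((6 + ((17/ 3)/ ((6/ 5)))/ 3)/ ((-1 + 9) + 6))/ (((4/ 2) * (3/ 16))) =818/ 567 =1.44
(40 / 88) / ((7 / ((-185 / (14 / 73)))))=-67525 / 1078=-62.64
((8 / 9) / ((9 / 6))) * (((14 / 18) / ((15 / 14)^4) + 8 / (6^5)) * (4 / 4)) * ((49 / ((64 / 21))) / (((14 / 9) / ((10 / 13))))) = 52798627 / 18954000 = 2.79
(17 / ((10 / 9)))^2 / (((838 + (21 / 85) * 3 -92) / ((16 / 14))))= 795906 / 2221555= 0.36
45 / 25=1.80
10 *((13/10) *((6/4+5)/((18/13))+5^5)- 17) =1458577/36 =40516.03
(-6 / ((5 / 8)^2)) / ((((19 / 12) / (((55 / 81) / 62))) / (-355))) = 199936 / 5301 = 37.72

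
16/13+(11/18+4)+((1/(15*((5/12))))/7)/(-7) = 1673639/286650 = 5.84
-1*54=-54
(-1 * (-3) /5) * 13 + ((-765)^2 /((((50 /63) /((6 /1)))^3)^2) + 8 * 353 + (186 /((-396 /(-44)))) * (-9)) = 1066973657318331274 /9765625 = 109258102509.40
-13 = -13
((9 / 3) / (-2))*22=-33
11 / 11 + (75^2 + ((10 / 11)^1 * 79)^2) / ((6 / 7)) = 9133801 / 726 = 12580.99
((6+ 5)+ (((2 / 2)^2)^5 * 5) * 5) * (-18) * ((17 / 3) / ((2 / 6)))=-11016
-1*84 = -84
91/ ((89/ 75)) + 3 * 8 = 8961/ 89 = 100.69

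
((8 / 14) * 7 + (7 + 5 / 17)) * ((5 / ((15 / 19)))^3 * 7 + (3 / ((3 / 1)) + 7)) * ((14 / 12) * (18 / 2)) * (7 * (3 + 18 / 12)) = 6672624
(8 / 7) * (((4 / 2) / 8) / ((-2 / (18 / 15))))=-6 / 35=-0.17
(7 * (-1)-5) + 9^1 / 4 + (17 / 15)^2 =-7619 / 900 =-8.47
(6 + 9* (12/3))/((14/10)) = 30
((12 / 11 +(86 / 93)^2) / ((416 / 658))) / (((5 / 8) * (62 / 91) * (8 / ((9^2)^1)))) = 73.19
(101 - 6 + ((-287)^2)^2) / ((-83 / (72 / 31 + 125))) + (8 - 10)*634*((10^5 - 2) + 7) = -27105295167252 / 2573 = -10534510364.26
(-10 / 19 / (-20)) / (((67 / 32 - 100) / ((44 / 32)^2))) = -121 / 238108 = -0.00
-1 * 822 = -822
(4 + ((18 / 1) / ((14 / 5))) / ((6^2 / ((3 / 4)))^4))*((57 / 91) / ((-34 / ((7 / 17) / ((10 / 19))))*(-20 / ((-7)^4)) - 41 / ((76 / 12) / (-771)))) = 2044946379371 / 4074044090548224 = 0.00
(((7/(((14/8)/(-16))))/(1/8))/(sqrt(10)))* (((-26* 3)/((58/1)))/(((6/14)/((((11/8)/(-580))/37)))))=-8008* sqrt(10)/777925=-0.03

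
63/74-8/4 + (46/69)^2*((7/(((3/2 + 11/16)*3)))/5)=-52639/49950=-1.05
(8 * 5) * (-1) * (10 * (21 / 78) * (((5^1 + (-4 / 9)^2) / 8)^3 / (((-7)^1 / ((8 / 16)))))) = 1865461525 / 884317824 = 2.11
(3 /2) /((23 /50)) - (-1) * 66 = 1593 /23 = 69.26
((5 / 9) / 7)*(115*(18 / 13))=1150 / 91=12.64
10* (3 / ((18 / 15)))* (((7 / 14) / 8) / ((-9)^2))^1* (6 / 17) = 25 / 3672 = 0.01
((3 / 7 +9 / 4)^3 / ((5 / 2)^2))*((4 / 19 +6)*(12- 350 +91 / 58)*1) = -6424.72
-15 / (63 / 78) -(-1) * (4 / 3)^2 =-1058 / 63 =-16.79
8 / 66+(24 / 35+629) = 727427 / 1155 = 629.81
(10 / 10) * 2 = 2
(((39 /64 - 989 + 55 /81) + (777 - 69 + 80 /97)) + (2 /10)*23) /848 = -689623021 /2132075520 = -0.32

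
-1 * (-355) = 355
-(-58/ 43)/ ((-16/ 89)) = -2581/ 344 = -7.50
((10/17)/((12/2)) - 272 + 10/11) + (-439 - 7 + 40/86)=-17284799/24123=-716.53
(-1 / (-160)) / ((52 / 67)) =67 / 8320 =0.01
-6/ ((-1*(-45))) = -2/ 15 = -0.13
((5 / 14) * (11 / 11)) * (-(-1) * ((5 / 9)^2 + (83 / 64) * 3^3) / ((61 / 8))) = 915605 / 553392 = 1.65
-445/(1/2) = -890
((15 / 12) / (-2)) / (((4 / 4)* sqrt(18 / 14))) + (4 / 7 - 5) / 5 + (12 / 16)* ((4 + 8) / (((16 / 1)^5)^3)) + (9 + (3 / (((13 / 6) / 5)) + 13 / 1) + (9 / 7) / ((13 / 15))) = 15486041649879168585727 / 524579284596115374080 - 5* sqrt(7) / 24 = 28.97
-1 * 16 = -16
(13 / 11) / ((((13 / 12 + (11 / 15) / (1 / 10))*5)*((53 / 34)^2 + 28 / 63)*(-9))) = -180336 / 166122275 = -0.00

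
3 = 3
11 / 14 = 0.79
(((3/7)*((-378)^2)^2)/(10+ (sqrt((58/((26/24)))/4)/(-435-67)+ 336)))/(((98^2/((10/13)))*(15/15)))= 16007002920*sqrt(2262)/17844910768139+ 2780288351180640/1372685443703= 2025.48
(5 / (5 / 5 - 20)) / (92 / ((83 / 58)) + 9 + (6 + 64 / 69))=-28635 / 8728619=-0.00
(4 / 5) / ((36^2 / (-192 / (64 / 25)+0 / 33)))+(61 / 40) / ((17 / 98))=40139 / 4590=8.74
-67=-67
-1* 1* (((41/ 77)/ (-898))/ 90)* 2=41/ 3111570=0.00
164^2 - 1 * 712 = 26184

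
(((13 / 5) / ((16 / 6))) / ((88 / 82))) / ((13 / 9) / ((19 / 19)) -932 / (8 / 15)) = -14391 / 27657520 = -0.00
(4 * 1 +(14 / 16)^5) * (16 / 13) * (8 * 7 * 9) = 9316377 / 3328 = 2799.39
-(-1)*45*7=315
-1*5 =-5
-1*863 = -863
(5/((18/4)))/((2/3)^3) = 15/4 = 3.75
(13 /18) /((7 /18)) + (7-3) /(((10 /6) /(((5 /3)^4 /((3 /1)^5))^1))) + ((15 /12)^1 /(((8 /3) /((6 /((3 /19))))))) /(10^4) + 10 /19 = 68732522941 /27923616000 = 2.46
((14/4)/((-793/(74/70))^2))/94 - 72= -72.00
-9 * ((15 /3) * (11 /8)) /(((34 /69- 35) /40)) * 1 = 170775 /2381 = 71.72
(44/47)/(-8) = -11/94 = -0.12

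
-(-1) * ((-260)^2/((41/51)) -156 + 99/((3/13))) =3458793/41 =84360.80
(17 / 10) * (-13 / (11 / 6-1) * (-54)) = 35802 / 25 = 1432.08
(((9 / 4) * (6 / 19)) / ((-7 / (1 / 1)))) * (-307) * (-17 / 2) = -140913 / 532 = -264.87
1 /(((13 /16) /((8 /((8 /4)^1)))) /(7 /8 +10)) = 53.54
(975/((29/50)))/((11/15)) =731250/319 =2292.32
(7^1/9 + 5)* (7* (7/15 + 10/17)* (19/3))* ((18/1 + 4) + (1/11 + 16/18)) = 846483820/136323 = 6209.40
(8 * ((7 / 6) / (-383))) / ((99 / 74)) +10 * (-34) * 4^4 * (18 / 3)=-59405324312 / 113751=-522240.02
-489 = -489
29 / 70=0.41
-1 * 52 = -52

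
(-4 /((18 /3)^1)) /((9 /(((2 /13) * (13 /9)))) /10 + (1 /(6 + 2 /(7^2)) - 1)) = -2960 /14277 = -0.21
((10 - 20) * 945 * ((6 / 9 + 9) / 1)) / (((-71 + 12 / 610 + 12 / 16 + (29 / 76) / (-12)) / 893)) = 22691054988000 / 19544113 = 1161017.39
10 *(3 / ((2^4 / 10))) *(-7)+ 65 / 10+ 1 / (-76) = -124.76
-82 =-82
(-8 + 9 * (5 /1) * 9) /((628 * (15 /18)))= 1191 /1570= 0.76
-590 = -590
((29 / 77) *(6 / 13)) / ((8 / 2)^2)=87 / 8008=0.01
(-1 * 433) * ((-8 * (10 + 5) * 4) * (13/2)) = 1350960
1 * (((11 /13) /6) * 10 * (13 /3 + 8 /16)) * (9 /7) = 1595 /182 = 8.76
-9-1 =-10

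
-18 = -18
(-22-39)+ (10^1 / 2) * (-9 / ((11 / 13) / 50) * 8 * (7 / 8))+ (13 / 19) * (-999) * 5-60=-4629824 / 209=-22152.27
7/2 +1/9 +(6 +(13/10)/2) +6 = 2927/180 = 16.26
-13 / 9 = -1.44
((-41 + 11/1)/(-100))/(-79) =-3/790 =-0.00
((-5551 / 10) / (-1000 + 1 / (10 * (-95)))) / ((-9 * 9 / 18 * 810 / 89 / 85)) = -61374845 / 53273133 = -1.15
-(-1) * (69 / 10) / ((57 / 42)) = 483 / 95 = 5.08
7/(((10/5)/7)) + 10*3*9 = 589/2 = 294.50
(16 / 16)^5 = 1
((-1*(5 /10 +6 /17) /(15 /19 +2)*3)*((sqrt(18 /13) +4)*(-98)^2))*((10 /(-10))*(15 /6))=59532795*sqrt(26) /11713 +79377060 /901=114015.25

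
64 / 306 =32 / 153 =0.21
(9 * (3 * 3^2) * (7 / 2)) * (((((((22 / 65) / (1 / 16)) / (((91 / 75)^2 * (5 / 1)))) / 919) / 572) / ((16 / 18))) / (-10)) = -0.00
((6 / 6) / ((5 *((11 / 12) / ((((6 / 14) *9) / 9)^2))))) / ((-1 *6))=-0.01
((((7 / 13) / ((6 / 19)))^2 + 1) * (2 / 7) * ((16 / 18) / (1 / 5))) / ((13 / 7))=2.67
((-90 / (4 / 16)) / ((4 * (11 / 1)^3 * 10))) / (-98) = 9 / 130438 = 0.00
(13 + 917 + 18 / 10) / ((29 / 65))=60567 / 29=2088.52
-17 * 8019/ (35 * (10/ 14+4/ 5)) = -136323/ 53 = -2572.13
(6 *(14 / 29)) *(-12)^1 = -1008 / 29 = -34.76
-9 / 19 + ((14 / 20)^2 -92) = -174769 / 1900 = -91.98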